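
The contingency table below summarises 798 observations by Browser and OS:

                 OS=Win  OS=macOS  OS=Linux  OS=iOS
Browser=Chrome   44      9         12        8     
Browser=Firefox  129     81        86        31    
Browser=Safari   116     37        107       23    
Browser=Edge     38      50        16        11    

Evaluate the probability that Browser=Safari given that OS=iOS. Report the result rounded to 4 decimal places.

Total with OS=iOS: 8 + 31 + 23 + 11 = 73.
P(Browser=Safari | OS=iOS) = 23/73 = 0.3151.

0.3151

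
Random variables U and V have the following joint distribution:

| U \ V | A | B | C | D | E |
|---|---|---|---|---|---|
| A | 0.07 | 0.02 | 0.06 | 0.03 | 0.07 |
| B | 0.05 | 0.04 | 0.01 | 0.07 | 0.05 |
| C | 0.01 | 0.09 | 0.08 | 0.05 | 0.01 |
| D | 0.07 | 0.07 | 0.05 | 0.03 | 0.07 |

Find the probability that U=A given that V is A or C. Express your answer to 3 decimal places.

0.325

P(V=A) = 0.07 + 0.05 + 0.01 + 0.07 = 0.20.
P(V=C) = 0.06 + 0.01 + 0.08 + 0.05 = 0.20.
P(V ∈ {A, C}) = 0.20 + 0.20 = 0.40; P(U=A, V ∈ {A, C}) = 0.07 + 0.06 = 0.13.
P(U=A | V ∈ {A, C}) = 0.13/0.40 = 0.325.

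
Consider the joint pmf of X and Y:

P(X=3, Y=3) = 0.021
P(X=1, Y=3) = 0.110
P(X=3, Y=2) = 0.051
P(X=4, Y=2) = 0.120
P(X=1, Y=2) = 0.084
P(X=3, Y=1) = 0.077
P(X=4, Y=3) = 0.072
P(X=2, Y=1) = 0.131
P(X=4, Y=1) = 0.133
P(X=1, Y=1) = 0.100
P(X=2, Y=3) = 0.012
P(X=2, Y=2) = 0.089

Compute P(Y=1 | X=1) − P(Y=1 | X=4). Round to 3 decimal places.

-0.069

P(X=1) = 0.100 + 0.084 + 0.110 = 0.294; P(Y=1 | X=1) = 0.100/0.294 = 0.3401.
P(X=4) = 0.133 + 0.120 + 0.072 = 0.325; P(Y=1 | X=4) = 0.133/0.325 = 0.4092.
Difference = -0.069.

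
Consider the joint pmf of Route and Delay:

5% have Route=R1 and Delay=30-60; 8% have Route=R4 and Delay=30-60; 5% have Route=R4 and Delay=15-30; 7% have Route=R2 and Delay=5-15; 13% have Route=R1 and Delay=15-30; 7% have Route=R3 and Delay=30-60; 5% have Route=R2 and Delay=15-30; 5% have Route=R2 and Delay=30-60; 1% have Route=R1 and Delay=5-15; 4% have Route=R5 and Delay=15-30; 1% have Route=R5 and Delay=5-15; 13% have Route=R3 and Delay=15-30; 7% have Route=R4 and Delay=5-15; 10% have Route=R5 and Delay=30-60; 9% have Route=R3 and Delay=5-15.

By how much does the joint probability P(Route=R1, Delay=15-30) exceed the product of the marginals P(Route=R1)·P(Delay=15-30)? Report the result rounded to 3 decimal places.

P(Route=R1) = 0.01 + 0.13 + 0.05 = 0.19.
P(Delay=15-30) = 0.13 + 0.05 + 0.13 + 0.05 + 0.04 = 0.40.
P(Route=R1, Delay=15-30) − P(Route=R1)P(Delay=15-30) = 0.13 − 0.19×0.40 = 0.054.

0.054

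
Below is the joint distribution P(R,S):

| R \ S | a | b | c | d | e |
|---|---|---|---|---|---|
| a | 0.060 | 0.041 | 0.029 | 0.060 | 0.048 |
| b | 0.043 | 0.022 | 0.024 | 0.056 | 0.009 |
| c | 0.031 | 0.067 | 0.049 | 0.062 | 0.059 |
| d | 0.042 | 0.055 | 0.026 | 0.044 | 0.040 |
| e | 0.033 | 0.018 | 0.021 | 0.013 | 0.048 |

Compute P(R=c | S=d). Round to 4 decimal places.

P(S=d) = 0.060 + 0.056 + 0.062 + 0.044 + 0.013 = 0.235.
P(R=c | S=d) = 0.062/0.235 = 0.2638.

0.2638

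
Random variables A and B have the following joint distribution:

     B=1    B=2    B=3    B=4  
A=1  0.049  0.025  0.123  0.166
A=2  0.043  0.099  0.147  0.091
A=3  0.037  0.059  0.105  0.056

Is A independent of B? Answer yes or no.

no

P(A=1) = 0.363 and P(B=4) = 0.313, so their product is 0.11362, but P(A=1, B=4) = 0.166. Since these differ, A and B are not independent.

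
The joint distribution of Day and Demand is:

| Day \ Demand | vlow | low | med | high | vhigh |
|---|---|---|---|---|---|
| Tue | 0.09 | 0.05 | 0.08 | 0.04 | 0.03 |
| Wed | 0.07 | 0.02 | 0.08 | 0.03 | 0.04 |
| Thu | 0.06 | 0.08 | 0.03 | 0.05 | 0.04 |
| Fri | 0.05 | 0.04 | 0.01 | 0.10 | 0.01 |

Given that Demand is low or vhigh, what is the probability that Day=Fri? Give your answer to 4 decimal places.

0.1613

P(Demand=low) = 0.05 + 0.02 + 0.08 + 0.04 = 0.19.
P(Demand=vhigh) = 0.03 + 0.04 + 0.04 + 0.01 = 0.12.
P(Demand ∈ {low, vhigh}) = 0.19 + 0.12 = 0.31; P(Day=Fri, Demand ∈ {low, vhigh}) = 0.04 + 0.01 = 0.05.
P(Day=Fri | Demand ∈ {low, vhigh}) = 0.05/0.31 = 0.1613.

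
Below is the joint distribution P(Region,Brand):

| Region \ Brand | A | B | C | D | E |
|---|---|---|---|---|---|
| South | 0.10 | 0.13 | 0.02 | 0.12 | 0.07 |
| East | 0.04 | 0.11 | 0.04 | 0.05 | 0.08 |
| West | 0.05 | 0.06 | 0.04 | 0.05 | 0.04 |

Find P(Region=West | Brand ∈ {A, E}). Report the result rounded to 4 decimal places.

0.2368

P(Brand=A) = 0.10 + 0.04 + 0.05 = 0.19.
P(Brand=E) = 0.07 + 0.08 + 0.04 = 0.19.
P(Brand ∈ {A, E}) = 0.19 + 0.19 = 0.38; P(Region=West, Brand ∈ {A, E}) = 0.05 + 0.04 = 0.09.
P(Region=West | Brand ∈ {A, E}) = 0.09/0.38 = 0.2368.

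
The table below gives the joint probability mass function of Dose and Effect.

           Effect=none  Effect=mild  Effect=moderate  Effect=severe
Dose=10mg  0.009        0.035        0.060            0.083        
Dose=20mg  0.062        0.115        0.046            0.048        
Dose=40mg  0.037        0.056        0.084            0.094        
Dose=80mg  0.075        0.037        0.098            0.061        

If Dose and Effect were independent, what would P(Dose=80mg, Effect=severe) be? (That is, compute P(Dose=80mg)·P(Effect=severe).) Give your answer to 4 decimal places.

0.0775

P(Dose=80mg) = 0.075 + 0.037 + 0.098 + 0.061 = 0.271.
P(Effect=severe) = 0.083 + 0.048 + 0.094 + 0.061 = 0.286.
Product: 0.271 × 0.286 = 0.0775.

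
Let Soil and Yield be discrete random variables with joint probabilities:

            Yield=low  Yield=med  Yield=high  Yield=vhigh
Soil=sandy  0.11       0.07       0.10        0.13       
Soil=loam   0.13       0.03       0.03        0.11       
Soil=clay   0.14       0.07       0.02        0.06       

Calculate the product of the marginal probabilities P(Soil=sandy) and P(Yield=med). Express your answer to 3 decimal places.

0.070

P(Soil=sandy) = 0.11 + 0.07 + 0.10 + 0.13 = 0.41.
P(Yield=med) = 0.07 + 0.03 + 0.07 = 0.17.
Product: 0.41 × 0.17 = 0.070.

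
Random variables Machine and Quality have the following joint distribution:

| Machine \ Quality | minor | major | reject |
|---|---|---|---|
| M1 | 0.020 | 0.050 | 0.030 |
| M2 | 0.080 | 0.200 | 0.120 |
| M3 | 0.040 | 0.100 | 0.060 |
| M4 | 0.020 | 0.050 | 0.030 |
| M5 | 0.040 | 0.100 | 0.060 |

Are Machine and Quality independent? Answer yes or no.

yes

Every cell satisfies P(Machine,Quality) = P(Machine)·P(Quality). For instance P(Machine=M1) = 0.100, P(Quality=major) = 0.500, and 0.100×0.500 = 0.050 matches the joint entry. So Machine and Quality are independent.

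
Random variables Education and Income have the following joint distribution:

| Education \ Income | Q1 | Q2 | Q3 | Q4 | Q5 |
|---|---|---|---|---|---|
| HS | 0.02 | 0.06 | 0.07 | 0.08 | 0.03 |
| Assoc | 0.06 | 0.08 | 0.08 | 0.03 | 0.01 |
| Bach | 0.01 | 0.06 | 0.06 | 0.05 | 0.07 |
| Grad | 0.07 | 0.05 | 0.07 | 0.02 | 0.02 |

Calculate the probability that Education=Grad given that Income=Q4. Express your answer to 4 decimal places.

0.1111

P(Income=Q4) = 0.08 + 0.03 + 0.05 + 0.02 = 0.18.
P(Education=Grad | Income=Q4) = 0.02/0.18 = 0.1111.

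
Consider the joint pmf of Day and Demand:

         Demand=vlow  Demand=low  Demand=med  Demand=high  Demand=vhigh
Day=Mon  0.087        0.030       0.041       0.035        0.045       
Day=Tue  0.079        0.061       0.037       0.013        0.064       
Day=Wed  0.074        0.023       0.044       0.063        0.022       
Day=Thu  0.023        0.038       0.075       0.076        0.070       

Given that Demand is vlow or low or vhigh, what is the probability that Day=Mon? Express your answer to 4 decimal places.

P(Demand=vlow) = 0.087 + 0.079 + 0.074 + 0.023 = 0.263.
P(Demand=low) = 0.030 + 0.061 + 0.023 + 0.038 = 0.152.
P(Demand=vhigh) = 0.045 + 0.064 + 0.022 + 0.070 = 0.201.
P(Demand ∈ {vlow, low, vhigh}) = 0.263 + 0.152 + 0.201 = 0.616; P(Day=Mon, Demand ∈ {vlow, low, vhigh}) = 0.087 + 0.030 + 0.045 = 0.162.
P(Day=Mon | Demand ∈ {vlow, low, vhigh}) = 0.162/0.616 = 0.2630.

0.2630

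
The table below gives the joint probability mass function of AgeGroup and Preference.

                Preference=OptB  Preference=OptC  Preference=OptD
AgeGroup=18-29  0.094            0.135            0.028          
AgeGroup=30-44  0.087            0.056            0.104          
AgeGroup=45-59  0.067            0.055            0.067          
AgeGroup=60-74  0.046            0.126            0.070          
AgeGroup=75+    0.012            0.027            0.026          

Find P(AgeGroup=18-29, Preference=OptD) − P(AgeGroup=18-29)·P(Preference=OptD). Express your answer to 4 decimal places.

P(AgeGroup=18-29) = 0.094 + 0.135 + 0.028 = 0.257.
P(Preference=OptD) = 0.028 + 0.104 + 0.067 + 0.070 + 0.026 = 0.295.
P(AgeGroup=18-29, Preference=OptD) − P(AgeGroup=18-29)P(Preference=OptD) = 0.028 − 0.257×0.295 = -0.0478.

-0.0478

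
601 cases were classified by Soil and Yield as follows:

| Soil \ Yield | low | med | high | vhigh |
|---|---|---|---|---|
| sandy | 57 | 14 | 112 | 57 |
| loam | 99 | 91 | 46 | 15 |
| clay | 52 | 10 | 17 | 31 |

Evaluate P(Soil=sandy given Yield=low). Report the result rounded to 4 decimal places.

0.2740

Total with Yield=low: 57 + 99 + 52 = 208.
P(Soil=sandy | Yield=low) = 57/208 = 0.2740.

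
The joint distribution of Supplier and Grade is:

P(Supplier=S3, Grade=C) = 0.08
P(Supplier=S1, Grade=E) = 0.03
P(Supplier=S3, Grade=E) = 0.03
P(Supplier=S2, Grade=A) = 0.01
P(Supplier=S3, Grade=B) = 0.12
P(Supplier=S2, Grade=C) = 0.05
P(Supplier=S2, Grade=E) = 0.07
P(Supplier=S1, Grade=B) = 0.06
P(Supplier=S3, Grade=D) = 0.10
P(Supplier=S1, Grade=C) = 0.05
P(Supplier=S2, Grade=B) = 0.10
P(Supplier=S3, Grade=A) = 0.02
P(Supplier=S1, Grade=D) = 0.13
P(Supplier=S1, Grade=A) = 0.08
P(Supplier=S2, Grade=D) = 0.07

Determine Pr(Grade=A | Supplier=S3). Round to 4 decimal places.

0.0571

P(Supplier=S3) = 0.02 + 0.12 + 0.08 + 0.10 + 0.03 = 0.35.
P(Grade=A | Supplier=S3) = 0.02/0.35 = 0.0571.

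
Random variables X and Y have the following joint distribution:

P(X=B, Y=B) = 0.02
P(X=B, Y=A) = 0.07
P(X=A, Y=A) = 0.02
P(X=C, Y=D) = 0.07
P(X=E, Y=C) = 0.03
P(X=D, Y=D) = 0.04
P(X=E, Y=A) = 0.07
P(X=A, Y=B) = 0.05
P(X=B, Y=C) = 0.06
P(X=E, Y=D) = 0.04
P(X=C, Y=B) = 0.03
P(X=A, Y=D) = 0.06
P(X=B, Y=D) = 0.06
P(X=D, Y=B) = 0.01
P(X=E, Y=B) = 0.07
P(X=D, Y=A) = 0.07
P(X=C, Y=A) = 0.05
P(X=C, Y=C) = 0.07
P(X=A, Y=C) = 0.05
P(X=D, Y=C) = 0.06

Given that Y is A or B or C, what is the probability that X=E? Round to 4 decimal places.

0.2329

P(Y=A) = 0.02 + 0.07 + 0.05 + 0.07 + 0.07 = 0.28.
P(Y=B) = 0.05 + 0.02 + 0.03 + 0.01 + 0.07 = 0.18.
P(Y=C) = 0.05 + 0.06 + 0.07 + 0.06 + 0.03 = 0.27.
P(Y ∈ {A, B, C}) = 0.28 + 0.18 + 0.27 = 0.73; P(X=E, Y ∈ {A, B, C}) = 0.07 + 0.07 + 0.03 = 0.17.
P(X=E | Y ∈ {A, B, C}) = 0.17/0.73 = 0.2329.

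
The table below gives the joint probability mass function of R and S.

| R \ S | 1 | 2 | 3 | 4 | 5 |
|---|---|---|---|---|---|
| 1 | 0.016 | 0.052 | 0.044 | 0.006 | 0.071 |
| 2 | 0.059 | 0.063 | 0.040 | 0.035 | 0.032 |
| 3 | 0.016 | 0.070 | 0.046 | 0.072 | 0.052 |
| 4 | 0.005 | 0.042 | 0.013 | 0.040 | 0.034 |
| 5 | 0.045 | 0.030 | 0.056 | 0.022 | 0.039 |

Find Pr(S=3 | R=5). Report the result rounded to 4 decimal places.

P(R=5) = 0.045 + 0.030 + 0.056 + 0.022 + 0.039 = 0.192.
P(S=3 | R=5) = 0.056/0.192 = 0.2917.

0.2917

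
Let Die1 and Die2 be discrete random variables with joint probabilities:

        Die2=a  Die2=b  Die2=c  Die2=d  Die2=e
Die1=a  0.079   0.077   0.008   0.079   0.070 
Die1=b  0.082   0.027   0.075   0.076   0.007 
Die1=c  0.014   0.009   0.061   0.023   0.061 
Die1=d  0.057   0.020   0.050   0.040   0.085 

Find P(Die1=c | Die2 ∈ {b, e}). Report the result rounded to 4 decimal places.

0.1966

P(Die2=b) = 0.077 + 0.027 + 0.009 + 0.020 = 0.133.
P(Die2=e) = 0.070 + 0.007 + 0.061 + 0.085 = 0.223.
P(Die2 ∈ {b, e}) = 0.133 + 0.223 = 0.356; P(Die1=c, Die2 ∈ {b, e}) = 0.009 + 0.061 = 0.070.
P(Die1=c | Die2 ∈ {b, e}) = 0.070/0.356 = 0.1966.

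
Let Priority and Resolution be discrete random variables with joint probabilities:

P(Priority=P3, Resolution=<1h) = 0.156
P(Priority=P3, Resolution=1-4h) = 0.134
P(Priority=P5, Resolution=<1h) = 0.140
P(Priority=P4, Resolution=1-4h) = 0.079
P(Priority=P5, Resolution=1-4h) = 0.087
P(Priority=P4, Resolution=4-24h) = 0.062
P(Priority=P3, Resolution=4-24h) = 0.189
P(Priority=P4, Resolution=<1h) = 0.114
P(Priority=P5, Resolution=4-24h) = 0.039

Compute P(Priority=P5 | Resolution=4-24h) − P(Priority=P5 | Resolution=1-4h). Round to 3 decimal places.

P(Resolution=4-24h) = 0.189 + 0.062 + 0.039 = 0.290; P(Priority=P5 | Resolution=4-24h) = 0.039/0.290 = 0.1345.
P(Resolution=1-4h) = 0.134 + 0.079 + 0.087 = 0.300; P(Priority=P5 | Resolution=1-4h) = 0.087/0.300 = 0.2900.
Difference = -0.156.

-0.156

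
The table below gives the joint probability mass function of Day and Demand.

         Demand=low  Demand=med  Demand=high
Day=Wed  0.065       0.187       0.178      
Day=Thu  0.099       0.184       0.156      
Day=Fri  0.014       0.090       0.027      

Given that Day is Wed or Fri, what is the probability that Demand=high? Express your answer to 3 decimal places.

P(Day=Wed) = 0.065 + 0.187 + 0.178 = 0.430.
P(Day=Fri) = 0.014 + 0.090 + 0.027 = 0.131.
P(Day ∈ {Wed, Fri}) = 0.430 + 0.131 = 0.561; P(Demand=high, Day ∈ {Wed, Fri}) = 0.178 + 0.027 = 0.205.
P(Demand=high | Day ∈ {Wed, Fri}) = 0.205/0.561 = 0.365.

0.365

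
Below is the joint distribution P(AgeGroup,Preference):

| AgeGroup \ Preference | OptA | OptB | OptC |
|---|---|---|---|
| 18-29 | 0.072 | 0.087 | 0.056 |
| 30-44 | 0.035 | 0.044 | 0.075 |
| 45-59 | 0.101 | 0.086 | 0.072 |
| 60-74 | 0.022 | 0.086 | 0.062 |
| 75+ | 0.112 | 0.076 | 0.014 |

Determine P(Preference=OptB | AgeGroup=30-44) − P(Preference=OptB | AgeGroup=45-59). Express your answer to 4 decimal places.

-0.0463

P(AgeGroup=30-44) = 0.035 + 0.044 + 0.075 = 0.154; P(Preference=OptB | AgeGroup=30-44) = 0.044/0.154 = 0.28571.
P(AgeGroup=45-59) = 0.101 + 0.086 + 0.072 = 0.259; P(Preference=OptB | AgeGroup=45-59) = 0.086/0.259 = 0.33205.
Difference = -0.0463.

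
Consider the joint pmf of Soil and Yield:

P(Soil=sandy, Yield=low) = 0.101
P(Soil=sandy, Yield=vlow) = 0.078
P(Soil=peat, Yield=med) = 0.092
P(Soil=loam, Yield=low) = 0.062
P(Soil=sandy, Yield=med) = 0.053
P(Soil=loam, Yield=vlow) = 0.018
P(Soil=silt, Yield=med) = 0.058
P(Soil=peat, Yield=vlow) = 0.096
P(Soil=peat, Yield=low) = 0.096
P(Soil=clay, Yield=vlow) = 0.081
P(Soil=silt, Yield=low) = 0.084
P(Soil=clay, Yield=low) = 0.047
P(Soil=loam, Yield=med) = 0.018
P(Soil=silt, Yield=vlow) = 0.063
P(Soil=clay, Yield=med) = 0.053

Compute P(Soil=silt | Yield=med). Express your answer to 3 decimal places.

0.212

P(Yield=med) = 0.053 + 0.018 + 0.053 + 0.058 + 0.092 = 0.274.
P(Soil=silt | Yield=med) = 0.058/0.274 = 0.212.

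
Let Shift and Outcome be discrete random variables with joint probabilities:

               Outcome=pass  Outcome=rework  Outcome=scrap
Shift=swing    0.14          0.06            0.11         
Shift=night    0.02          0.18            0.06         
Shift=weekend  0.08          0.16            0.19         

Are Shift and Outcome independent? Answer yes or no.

no

P(Shift=night) = 0.26 and P(Outcome=rework) = 0.40, so their product is 0.1040, but P(Shift=night, Outcome=rework) = 0.18. Since these differ, Shift and Outcome are not independent.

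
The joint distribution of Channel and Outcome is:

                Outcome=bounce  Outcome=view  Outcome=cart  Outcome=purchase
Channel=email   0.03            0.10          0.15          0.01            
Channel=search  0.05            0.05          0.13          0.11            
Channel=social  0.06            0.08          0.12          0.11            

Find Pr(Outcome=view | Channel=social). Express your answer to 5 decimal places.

0.21622

P(Channel=social) = 0.06 + 0.08 + 0.12 + 0.11 = 0.37.
P(Outcome=view | Channel=social) = 0.08/0.37 = 0.21622.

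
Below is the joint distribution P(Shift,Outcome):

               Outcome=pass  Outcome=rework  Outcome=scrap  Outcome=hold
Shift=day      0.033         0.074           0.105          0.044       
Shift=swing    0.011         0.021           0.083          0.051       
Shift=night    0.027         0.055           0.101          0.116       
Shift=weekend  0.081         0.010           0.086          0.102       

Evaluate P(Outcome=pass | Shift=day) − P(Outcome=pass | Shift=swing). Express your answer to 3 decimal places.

P(Shift=day) = 0.033 + 0.074 + 0.105 + 0.044 = 0.256; P(Outcome=pass | Shift=day) = 0.033/0.256 = 0.1289.
P(Shift=swing) = 0.011 + 0.021 + 0.083 + 0.051 = 0.166; P(Outcome=pass | Shift=swing) = 0.011/0.166 = 0.0663.
Difference = 0.063.

0.063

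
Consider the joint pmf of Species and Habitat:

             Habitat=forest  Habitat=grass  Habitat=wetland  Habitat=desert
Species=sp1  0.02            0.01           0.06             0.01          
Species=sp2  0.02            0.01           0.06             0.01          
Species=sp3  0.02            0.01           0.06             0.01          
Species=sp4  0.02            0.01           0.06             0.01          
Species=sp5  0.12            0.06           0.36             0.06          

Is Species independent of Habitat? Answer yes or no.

Every cell satisfies P(Species,Habitat) = P(Species)·P(Habitat). For instance P(Species=sp1) = 0.10, P(Habitat=grass) = 0.10, and 0.10×0.10 = 0.01 matches the joint entry. So Species and Habitat are independent.

yes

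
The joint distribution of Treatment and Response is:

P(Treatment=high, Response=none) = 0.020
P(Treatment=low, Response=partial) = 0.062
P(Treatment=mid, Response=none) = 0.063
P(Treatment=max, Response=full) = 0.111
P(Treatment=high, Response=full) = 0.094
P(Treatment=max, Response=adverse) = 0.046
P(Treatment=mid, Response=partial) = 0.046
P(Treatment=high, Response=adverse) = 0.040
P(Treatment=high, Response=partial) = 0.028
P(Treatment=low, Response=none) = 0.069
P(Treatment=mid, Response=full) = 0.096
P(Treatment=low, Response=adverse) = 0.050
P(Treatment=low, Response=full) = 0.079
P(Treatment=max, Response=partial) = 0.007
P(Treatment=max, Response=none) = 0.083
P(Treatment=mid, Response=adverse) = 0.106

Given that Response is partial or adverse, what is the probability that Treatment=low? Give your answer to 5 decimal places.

P(Response=partial) = 0.062 + 0.046 + 0.028 + 0.007 = 0.143.
P(Response=adverse) = 0.050 + 0.106 + 0.040 + 0.046 = 0.242.
P(Response ∈ {partial, adverse}) = 0.143 + 0.242 = 0.385; P(Treatment=low, Response ∈ {partial, adverse}) = 0.062 + 0.050 = 0.112.
P(Treatment=low | Response ∈ {partial, adverse}) = 0.112/0.385 = 0.29091.

0.29091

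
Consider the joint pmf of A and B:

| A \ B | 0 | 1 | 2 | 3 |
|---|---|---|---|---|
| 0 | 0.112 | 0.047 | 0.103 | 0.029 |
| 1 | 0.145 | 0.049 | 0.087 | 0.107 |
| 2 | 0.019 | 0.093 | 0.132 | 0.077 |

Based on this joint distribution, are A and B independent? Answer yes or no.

P(A=2) = 0.321 and P(B=0) = 0.276, so their product is 0.08860, but P(A=2, B=0) = 0.019. Since these differ, A and B are not independent.

no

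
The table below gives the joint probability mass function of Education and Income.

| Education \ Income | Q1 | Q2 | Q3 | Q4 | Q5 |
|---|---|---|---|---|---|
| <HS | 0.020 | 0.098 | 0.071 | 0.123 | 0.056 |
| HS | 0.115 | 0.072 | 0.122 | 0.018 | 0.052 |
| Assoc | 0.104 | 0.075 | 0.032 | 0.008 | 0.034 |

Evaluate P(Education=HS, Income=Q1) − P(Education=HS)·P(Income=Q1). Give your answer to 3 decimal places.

P(Education=HS) = 0.115 + 0.072 + 0.122 + 0.018 + 0.052 = 0.379.
P(Income=Q1) = 0.020 + 0.115 + 0.104 = 0.239.
P(Education=HS, Income=Q1) − P(Education=HS)P(Income=Q1) = 0.115 − 0.379×0.239 = 0.024.

0.024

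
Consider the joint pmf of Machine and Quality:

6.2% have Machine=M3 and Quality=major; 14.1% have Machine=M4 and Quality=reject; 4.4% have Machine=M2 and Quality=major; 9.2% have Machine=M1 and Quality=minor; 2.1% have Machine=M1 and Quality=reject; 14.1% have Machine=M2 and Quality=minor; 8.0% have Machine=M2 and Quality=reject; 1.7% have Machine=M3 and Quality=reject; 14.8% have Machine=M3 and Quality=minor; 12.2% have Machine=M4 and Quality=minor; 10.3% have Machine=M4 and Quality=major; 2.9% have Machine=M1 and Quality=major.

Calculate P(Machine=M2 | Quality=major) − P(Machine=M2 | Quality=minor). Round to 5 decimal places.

-0.09544

P(Quality=major) = 0.029 + 0.044 + 0.062 + 0.103 = 0.238; P(Machine=M2 | Quality=major) = 0.044/0.238 = 0.184874.
P(Quality=minor) = 0.092 + 0.141 + 0.148 + 0.122 = 0.503; P(Machine=M2 | Quality=minor) = 0.141/0.503 = 0.280318.
Difference = -0.09544.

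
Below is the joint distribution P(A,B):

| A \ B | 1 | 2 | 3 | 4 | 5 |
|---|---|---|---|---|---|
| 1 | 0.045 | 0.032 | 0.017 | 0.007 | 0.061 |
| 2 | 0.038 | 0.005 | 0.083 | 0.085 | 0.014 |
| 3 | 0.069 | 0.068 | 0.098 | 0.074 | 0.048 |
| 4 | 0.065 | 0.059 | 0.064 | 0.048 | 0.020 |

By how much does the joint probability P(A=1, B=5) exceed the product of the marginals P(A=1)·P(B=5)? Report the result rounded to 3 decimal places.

P(A=1) = 0.045 + 0.032 + 0.017 + 0.007 + 0.061 = 0.162.
P(B=5) = 0.061 + 0.014 + 0.048 + 0.020 = 0.143.
P(A=1, B=5) − P(A=1)P(B=5) = 0.061 − 0.162×0.143 = 0.038.

0.038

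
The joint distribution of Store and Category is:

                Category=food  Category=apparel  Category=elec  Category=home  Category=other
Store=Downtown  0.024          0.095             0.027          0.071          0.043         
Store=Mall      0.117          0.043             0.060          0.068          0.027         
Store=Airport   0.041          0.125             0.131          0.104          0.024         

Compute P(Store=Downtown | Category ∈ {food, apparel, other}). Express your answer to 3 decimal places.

P(Category=food) = 0.024 + 0.117 + 0.041 = 0.182.
P(Category=apparel) = 0.095 + 0.043 + 0.125 = 0.263.
P(Category=other) = 0.043 + 0.027 + 0.024 = 0.094.
P(Category ∈ {food, apparel, other}) = 0.182 + 0.263 + 0.094 = 0.539; P(Store=Downtown, Category ∈ {food, apparel, other}) = 0.024 + 0.095 + 0.043 = 0.162.
P(Store=Downtown | Category ∈ {food, apparel, other}) = 0.162/0.539 = 0.301.

0.301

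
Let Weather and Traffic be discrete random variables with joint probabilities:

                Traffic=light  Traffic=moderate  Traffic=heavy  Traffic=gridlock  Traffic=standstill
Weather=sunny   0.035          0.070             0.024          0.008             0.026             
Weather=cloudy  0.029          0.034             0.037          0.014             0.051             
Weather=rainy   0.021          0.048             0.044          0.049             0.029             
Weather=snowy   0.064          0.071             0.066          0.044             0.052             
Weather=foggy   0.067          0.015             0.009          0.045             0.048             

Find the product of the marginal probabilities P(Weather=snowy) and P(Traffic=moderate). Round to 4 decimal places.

P(Weather=snowy) = 0.064 + 0.071 + 0.066 + 0.044 + 0.052 = 0.297.
P(Traffic=moderate) = 0.070 + 0.034 + 0.048 + 0.071 + 0.015 = 0.238.
Product: 0.297 × 0.238 = 0.0707.

0.0707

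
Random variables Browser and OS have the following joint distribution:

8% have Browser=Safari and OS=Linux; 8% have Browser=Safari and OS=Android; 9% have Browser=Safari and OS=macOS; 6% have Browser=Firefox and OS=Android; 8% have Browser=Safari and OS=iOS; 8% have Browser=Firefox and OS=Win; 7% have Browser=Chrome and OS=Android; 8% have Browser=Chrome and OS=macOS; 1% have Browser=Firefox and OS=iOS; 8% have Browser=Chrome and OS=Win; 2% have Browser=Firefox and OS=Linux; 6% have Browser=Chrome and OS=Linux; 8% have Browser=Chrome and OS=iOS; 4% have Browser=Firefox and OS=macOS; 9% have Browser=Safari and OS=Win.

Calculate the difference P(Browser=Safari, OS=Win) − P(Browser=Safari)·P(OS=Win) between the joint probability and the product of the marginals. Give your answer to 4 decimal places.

P(Browser=Safari) = 0.09 + 0.09 + 0.08 + 0.08 + 0.08 = 0.42.
P(OS=Win) = 0.08 + 0.08 + 0.09 = 0.25.
P(Browser=Safari, OS=Win) − P(Browser=Safari)P(OS=Win) = 0.09 − 0.42×0.25 = -0.0150.

-0.0150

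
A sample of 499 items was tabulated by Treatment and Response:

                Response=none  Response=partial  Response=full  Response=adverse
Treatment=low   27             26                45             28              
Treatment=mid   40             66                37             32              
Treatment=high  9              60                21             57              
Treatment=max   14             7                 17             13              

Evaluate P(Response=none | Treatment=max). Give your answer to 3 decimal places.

0.275

Total with Treatment=max: 14 + 7 + 17 + 13 = 51.
P(Response=none | Treatment=max) = 14/51 = 0.275.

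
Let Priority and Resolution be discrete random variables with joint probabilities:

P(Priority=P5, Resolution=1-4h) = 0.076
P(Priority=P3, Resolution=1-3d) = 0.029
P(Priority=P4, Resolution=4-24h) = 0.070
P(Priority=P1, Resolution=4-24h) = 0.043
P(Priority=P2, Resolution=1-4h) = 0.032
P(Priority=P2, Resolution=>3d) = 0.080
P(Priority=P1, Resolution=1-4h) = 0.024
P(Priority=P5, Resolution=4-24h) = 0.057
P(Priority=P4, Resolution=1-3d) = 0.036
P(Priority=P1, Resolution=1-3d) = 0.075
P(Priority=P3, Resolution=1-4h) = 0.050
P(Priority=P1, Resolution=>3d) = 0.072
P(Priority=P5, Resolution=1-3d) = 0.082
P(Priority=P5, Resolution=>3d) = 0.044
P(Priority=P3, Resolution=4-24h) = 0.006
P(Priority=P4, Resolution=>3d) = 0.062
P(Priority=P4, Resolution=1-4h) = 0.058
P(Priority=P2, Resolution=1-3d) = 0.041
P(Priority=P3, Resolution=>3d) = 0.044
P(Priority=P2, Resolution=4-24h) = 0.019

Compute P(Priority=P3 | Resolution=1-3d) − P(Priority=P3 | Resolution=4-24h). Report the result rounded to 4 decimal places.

P(Resolution=1-3d) = 0.075 + 0.041 + 0.029 + 0.036 + 0.082 = 0.263; P(Priority=P3 | Resolution=1-3d) = 0.029/0.263 = 0.11027.
P(Resolution=4-24h) = 0.043 + 0.019 + 0.006 + 0.070 + 0.057 = 0.195; P(Priority=P3 | Resolution=4-24h) = 0.006/0.195 = 0.03077.
Difference = 0.0795.

0.0795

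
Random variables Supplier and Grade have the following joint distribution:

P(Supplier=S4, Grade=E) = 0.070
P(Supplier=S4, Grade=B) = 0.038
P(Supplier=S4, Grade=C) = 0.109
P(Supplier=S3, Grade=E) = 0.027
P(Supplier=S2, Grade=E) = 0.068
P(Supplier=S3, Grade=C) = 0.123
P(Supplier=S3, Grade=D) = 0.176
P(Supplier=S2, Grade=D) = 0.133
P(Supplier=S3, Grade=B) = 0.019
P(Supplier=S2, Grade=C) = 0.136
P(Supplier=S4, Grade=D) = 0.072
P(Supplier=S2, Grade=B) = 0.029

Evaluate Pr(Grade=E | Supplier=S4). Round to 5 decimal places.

P(Supplier=S4) = 0.038 + 0.109 + 0.072 + 0.070 = 0.289.
P(Grade=E | Supplier=S4) = 0.070/0.289 = 0.24221.

0.24221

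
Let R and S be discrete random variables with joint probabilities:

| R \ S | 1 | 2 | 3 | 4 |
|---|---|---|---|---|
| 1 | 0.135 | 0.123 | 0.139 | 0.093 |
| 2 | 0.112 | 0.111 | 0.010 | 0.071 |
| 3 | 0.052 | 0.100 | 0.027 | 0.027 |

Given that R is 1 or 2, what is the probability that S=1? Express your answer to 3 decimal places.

P(R=1) = 0.135 + 0.123 + 0.139 + 0.093 = 0.490.
P(R=2) = 0.112 + 0.111 + 0.010 + 0.071 = 0.304.
P(R ∈ {1, 2}) = 0.490 + 0.304 = 0.794; P(S=1, R ∈ {1, 2}) = 0.135 + 0.112 = 0.247.
P(S=1 | R ∈ {1, 2}) = 0.247/0.794 = 0.311.

0.311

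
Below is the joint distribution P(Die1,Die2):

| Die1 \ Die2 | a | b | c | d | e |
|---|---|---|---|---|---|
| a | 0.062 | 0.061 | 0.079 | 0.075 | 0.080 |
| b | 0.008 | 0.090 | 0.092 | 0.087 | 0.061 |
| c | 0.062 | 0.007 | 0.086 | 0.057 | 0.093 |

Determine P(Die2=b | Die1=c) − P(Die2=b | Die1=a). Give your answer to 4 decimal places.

-0.1479

P(Die1=c) = 0.062 + 0.007 + 0.086 + 0.057 + 0.093 = 0.305; P(Die2=b | Die1=c) = 0.007/0.305 = 0.02295.
P(Die1=a) = 0.062 + 0.061 + 0.079 + 0.075 + 0.080 = 0.357; P(Die2=b | Die1=a) = 0.061/0.357 = 0.17087.
Difference = -0.1479.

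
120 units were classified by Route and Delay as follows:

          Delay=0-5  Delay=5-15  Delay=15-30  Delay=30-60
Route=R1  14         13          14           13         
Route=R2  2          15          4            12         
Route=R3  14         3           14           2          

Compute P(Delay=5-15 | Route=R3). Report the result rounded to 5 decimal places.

0.09091

Total with Route=R3: 14 + 3 + 14 + 2 = 33.
P(Delay=5-15 | Route=R3) = 3/33 = 0.09091.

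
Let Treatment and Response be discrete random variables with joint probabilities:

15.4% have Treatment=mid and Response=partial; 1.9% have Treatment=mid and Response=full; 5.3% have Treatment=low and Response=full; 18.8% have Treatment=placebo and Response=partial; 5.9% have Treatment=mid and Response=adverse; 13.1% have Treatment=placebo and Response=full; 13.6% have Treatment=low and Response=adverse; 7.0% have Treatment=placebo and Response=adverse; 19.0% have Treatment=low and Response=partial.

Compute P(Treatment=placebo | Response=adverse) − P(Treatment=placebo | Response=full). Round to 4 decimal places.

-0.3812

P(Response=adverse) = 0.070 + 0.136 + 0.059 = 0.265; P(Treatment=placebo | Response=adverse) = 0.070/0.265 = 0.26415.
P(Response=full) = 0.131 + 0.053 + 0.019 = 0.203; P(Treatment=placebo | Response=full) = 0.131/0.203 = 0.64532.
Difference = -0.3812.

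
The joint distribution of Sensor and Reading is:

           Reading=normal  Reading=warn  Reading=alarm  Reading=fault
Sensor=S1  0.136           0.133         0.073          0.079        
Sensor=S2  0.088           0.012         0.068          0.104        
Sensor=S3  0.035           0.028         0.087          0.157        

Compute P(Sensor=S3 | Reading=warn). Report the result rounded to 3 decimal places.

P(Reading=warn) = 0.133 + 0.012 + 0.028 = 0.173.
P(Sensor=S3 | Reading=warn) = 0.028/0.173 = 0.162.

0.162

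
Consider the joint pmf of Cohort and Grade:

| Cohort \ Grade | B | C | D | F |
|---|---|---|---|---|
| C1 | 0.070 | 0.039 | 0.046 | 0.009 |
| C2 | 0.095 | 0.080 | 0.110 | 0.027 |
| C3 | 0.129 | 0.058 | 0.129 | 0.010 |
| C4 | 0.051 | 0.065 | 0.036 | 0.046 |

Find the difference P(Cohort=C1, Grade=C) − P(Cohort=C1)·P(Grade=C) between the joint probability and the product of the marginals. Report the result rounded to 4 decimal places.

-0.0007

P(Cohort=C1) = 0.070 + 0.039 + 0.046 + 0.009 = 0.164.
P(Grade=C) = 0.039 + 0.080 + 0.058 + 0.065 = 0.242.
P(Cohort=C1, Grade=C) − P(Cohort=C1)P(Grade=C) = 0.039 − 0.164×0.242 = -0.0007.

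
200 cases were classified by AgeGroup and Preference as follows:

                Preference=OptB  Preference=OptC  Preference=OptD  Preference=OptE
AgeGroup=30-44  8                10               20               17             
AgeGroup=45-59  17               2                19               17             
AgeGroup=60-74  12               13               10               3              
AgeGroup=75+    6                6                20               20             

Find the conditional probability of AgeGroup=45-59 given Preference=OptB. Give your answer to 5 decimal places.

0.39535

Total with Preference=OptB: 8 + 17 + 12 + 6 = 43.
P(AgeGroup=45-59 | Preference=OptB) = 17/43 = 0.39535.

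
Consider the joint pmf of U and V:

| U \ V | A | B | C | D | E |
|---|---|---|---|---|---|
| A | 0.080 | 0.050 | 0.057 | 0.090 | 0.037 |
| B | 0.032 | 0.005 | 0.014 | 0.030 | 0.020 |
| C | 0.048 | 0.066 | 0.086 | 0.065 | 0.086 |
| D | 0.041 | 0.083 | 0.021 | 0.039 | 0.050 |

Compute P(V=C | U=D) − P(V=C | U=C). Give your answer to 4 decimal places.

-0.1553

P(U=D) = 0.041 + 0.083 + 0.021 + 0.039 + 0.050 = 0.234; P(V=C | U=D) = 0.021/0.234 = 0.08974.
P(U=C) = 0.048 + 0.066 + 0.086 + 0.065 + 0.086 = 0.351; P(V=C | U=C) = 0.086/0.351 = 0.24501.
Difference = -0.1553.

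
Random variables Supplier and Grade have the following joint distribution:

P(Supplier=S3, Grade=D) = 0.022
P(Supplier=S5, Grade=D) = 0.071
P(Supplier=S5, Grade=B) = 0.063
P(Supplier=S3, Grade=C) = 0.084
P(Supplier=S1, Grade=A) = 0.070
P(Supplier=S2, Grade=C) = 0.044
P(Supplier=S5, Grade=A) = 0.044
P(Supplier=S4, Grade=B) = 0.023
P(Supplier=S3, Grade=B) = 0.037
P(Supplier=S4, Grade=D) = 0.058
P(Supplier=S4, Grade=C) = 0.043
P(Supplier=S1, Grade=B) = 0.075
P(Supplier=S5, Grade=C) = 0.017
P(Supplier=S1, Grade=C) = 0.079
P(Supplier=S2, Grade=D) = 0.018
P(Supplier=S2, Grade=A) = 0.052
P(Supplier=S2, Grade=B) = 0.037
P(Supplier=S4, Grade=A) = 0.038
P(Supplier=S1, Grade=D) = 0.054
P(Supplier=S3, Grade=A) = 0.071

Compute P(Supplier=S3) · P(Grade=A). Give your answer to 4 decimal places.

0.0589

P(Supplier=S3) = 0.071 + 0.037 + 0.084 + 0.022 = 0.214.
P(Grade=A) = 0.070 + 0.052 + 0.071 + 0.038 + 0.044 = 0.275.
Product: 0.214 × 0.275 = 0.0589.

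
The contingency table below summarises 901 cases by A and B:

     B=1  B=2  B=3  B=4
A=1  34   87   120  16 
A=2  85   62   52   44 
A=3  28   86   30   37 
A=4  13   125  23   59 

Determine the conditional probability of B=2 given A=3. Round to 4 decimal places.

Total with A=3: 28 + 86 + 30 + 37 = 181.
P(B=2 | A=3) = 86/181 = 0.4751.

0.4751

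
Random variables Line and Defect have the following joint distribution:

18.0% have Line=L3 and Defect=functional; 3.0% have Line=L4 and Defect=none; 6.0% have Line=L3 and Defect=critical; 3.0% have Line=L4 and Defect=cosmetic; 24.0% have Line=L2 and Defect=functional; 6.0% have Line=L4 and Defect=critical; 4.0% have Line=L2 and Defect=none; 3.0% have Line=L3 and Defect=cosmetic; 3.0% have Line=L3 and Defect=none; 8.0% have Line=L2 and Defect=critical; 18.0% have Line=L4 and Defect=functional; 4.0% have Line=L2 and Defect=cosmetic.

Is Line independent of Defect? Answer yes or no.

yes

Every cell satisfies P(Line,Defect) = P(Line)·P(Defect). For instance P(Line=L4) = 0.300, P(Defect=none) = 0.100, and 0.300×0.100 = 0.030 matches the joint entry. So Line and Defect are independent.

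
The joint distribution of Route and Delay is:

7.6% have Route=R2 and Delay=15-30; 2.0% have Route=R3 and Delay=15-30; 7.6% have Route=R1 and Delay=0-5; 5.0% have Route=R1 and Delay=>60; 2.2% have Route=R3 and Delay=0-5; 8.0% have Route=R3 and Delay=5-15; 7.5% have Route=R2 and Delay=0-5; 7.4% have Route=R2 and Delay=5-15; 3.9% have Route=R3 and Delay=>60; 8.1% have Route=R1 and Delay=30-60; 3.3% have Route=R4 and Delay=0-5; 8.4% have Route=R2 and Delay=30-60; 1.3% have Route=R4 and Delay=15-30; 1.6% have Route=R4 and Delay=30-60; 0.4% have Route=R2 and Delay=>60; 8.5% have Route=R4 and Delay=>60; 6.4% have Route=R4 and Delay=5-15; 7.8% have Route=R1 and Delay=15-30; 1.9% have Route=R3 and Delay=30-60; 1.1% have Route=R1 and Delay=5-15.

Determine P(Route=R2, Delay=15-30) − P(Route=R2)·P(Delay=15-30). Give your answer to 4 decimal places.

P(Route=R2) = 0.075 + 0.074 + 0.076 + 0.084 + 0.004 = 0.313.
P(Delay=15-30) = 0.078 + 0.076 + 0.020 + 0.013 = 0.187.
P(Route=R2, Delay=15-30) − P(Route=R2)P(Delay=15-30) = 0.076 − 0.313×0.187 = 0.0175.

0.0175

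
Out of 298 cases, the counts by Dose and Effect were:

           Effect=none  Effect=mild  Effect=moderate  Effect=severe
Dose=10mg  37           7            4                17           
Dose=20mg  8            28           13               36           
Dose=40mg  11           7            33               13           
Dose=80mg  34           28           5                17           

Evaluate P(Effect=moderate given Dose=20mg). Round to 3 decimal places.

0.153

Total with Dose=20mg: 8 + 28 + 13 + 36 = 85.
P(Effect=moderate | Dose=20mg) = 13/85 = 0.153.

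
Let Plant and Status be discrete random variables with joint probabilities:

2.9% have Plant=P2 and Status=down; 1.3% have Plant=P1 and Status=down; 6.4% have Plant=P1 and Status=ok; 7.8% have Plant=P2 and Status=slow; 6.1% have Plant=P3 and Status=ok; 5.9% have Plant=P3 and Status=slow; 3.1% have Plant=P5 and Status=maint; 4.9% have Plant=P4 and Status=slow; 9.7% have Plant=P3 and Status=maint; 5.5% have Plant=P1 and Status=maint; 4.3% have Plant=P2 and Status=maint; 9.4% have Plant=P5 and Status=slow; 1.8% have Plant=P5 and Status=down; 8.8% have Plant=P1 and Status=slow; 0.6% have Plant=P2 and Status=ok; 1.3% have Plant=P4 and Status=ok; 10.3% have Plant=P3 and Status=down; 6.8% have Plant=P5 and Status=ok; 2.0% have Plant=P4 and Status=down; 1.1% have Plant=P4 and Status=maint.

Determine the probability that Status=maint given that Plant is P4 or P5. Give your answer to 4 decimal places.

P(Plant=P4) = 0.013 + 0.049 + 0.020 + 0.011 = 0.093.
P(Plant=P5) = 0.068 + 0.094 + 0.018 + 0.031 = 0.211.
P(Plant ∈ {P4, P5}) = 0.093 + 0.211 = 0.304; P(Status=maint, Plant ∈ {P4, P5}) = 0.011 + 0.031 = 0.042.
P(Status=maint | Plant ∈ {P4, P5}) = 0.042/0.304 = 0.1382.

0.1382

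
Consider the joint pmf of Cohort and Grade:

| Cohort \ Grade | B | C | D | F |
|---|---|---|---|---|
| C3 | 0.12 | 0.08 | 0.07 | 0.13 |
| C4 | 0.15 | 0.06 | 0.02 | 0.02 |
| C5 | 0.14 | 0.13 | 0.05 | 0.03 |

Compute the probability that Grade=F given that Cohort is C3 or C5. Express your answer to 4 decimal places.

P(Cohort=C3) = 0.12 + 0.08 + 0.07 + 0.13 = 0.40.
P(Cohort=C5) = 0.14 + 0.13 + 0.05 + 0.03 = 0.35.
P(Cohort ∈ {C3, C5}) = 0.40 + 0.35 = 0.75; P(Grade=F, Cohort ∈ {C3, C5}) = 0.13 + 0.03 = 0.16.
P(Grade=F | Cohort ∈ {C3, C5}) = 0.16/0.75 = 0.2133.

0.2133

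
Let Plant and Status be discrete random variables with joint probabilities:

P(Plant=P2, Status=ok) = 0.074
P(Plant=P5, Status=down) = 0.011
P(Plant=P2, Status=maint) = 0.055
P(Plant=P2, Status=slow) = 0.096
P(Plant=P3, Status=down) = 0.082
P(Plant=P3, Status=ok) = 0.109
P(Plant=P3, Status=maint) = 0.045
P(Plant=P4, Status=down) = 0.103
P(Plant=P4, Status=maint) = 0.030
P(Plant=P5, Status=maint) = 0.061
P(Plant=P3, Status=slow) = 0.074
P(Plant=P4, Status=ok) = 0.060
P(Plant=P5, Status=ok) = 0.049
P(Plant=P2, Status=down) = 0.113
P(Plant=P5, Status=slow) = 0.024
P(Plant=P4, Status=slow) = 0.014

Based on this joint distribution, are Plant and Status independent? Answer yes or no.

P(Plant=P4) = 0.207 and P(Status=down) = 0.309, so their product is 0.06396, but P(Plant=P4, Status=down) = 0.103. Since these differ, Plant and Status are not independent.

no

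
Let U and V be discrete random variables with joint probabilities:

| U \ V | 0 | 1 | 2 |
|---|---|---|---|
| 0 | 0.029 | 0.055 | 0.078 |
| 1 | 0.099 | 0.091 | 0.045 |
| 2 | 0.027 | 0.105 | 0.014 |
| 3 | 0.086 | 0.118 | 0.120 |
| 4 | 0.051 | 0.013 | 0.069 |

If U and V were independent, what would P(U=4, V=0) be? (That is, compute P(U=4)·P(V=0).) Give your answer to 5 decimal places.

0.03884

P(U=4) = 0.051 + 0.013 + 0.069 = 0.133.
P(V=0) = 0.029 + 0.099 + 0.027 + 0.086 + 0.051 = 0.292.
Product: 0.133 × 0.292 = 0.03884.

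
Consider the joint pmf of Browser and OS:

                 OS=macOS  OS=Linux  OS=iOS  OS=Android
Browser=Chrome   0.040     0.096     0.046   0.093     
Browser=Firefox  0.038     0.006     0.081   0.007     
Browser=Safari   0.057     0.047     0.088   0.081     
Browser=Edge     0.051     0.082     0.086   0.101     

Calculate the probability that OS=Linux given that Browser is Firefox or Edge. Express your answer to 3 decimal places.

0.195

P(Browser=Firefox) = 0.038 + 0.006 + 0.081 + 0.007 = 0.132.
P(Browser=Edge) = 0.051 + 0.082 + 0.086 + 0.101 = 0.320.
P(Browser ∈ {Firefox, Edge}) = 0.132 + 0.320 = 0.452; P(OS=Linux, Browser ∈ {Firefox, Edge}) = 0.006 + 0.082 = 0.088.
P(OS=Linux | Browser ∈ {Firefox, Edge}) = 0.088/0.452 = 0.195.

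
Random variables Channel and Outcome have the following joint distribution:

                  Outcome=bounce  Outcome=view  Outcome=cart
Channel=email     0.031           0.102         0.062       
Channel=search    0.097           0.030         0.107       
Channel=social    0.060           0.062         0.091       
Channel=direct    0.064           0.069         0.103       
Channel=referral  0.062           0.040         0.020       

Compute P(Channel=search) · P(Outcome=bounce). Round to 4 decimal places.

0.0735

P(Channel=search) = 0.097 + 0.030 + 0.107 = 0.234.
P(Outcome=bounce) = 0.031 + 0.097 + 0.060 + 0.064 + 0.062 = 0.314.
Product: 0.234 × 0.314 = 0.0735.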